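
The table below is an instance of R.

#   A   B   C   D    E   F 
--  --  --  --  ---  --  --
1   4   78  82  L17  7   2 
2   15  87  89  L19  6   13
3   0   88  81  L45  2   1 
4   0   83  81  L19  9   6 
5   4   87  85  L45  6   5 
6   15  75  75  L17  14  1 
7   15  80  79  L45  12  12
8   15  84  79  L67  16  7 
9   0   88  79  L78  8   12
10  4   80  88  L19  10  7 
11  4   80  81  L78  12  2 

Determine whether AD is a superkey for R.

All 11 rows have distinct AD values, so AD → (all attributes) holds and AD is a superkey.

Yes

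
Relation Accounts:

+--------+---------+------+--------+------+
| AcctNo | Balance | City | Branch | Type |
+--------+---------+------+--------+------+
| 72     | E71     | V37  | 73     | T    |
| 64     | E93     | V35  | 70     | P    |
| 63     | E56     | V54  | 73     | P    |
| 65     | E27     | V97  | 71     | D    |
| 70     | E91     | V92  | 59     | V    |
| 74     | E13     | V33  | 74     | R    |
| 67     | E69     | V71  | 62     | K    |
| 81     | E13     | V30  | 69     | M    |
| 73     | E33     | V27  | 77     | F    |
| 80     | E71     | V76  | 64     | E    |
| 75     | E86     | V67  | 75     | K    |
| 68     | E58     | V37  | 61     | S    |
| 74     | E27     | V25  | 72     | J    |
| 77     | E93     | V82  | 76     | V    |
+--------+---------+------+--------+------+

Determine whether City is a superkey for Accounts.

Two distinct rows share City=V37, so City does not determine every attribute — not a superkey.

No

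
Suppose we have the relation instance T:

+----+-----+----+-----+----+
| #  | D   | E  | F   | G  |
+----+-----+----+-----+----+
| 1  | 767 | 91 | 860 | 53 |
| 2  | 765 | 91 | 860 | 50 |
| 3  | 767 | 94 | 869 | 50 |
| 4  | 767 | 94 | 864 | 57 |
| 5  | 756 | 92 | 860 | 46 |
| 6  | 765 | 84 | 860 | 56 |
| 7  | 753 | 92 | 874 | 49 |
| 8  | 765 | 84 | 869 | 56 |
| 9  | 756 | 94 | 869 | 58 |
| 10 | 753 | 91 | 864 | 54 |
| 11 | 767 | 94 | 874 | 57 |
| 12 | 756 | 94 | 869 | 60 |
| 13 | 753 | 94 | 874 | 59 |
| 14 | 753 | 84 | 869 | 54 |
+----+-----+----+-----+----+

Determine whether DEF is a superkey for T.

No

Rows 9 and 12 have the same DEF value (D=756, E=94, F=869) but are distinct tuples, so DEF does not determine every attribute — not a superkey.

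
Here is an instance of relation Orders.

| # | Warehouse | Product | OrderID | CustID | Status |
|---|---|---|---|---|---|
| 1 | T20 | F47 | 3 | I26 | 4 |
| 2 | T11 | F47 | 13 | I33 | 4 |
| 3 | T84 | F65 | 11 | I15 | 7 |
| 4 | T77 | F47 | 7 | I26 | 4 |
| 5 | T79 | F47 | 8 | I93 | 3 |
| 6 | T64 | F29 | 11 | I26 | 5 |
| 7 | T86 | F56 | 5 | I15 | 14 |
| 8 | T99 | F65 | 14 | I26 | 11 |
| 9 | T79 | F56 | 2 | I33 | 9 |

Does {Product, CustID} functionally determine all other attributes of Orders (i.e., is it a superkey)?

No

Rows 1 and 4 have the same {Product, CustID} value (Product=F47, CustID=I26) but are distinct tuples, so {Product, CustID} does not determine every attribute — not a superkey.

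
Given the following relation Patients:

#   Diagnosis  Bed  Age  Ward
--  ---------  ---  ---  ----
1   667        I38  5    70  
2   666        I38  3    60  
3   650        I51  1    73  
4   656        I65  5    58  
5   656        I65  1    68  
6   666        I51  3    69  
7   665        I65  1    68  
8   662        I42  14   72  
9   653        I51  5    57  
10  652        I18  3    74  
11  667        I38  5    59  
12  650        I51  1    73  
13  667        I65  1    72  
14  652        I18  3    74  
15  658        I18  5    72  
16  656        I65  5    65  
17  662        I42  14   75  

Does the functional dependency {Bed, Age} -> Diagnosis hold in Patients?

(Bed=I38, Age=5): rows 1, 11 → Diagnosis = 667, 667 ✓
(Bed=I38, Age=3): row 2 → Diagnosis = 666 ✓
(Bed=I51, Age=1): rows 3, 12 → Diagnosis = 650, 650 ✓
(Bed=I65, Age=5): rows 4, 16 → Diagnosis = 656, 656 ✓
(Bed=I65, Age=1): rows 5, 7, 13 → Diagnosis takes values {656, 665, 667} — violation
(Bed=I51, Age=3): row 6 → Diagnosis = 666 ✓
(Bed=I42, Age=14): rows 8, 17 → Diagnosis = 662, 662 ✓
(Bed=I51, Age=5): row 9 → Diagnosis = 653 ✓
(Bed=I18, Age=3): rows 10, 14 → Diagnosis = 652, 652 ✓
(Bed=I18, Age=5): row 15 → Diagnosis = 658 ✓
Two rows agree on {Bed, Age} but differ on Diagnosis, so {Bed, Age} -> Diagnosis does not hold.

No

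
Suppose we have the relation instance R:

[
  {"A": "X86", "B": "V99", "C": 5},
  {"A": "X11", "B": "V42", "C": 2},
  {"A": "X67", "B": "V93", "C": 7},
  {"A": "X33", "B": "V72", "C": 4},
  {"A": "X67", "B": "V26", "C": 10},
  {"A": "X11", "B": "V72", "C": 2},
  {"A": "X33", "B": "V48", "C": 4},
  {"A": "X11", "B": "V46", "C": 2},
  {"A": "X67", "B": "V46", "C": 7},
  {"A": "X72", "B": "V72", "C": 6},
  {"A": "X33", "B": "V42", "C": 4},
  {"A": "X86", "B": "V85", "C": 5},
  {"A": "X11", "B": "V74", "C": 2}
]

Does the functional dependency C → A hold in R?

C=5: 2 rows → A = X86, X86 ✓
C=2: 4 rows → A = X11, X11, X11, X11 ✓
C=7: 2 rows → A = X67, X67 ✓
C=4: 3 rows → A = X33, X33, X33 ✓
C=10: 1 row → A = X67 ✓
C=6: 1 row → A = X72 ✓
Every C value is associated with a single A value, so C → A holds.

Yes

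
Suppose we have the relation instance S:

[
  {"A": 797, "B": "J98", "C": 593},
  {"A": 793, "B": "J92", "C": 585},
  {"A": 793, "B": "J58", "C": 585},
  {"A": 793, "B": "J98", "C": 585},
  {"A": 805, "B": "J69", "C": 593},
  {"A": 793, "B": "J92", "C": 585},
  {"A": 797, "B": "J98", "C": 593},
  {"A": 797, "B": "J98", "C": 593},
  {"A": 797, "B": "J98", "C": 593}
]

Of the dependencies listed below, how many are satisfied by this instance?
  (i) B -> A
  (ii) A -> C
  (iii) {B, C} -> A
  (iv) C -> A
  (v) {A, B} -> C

3

(i) B -> A: B=J98: 5 rows → A takes values {797, 793} — violation — fails.
(ii) A -> C: every LHS value maps to a single RHS value — holds.
(iii) {B, C} -> A: every LHS value maps to a single RHS value — holds.
(iv) C -> A: C=593: 5 rows → A takes values {797, 805} — violation — fails.
(v) {A, B} -> C: every LHS value maps to a single RHS value — holds.
3 of the 5 dependencies hold.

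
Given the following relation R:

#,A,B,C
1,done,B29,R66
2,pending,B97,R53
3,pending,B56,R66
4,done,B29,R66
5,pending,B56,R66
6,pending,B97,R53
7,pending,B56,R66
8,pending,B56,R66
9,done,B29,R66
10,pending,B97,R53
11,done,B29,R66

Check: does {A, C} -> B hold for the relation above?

Yes

(A=done, C=R66): rows 1, 4, 9, 11 → B = B29, B29, B29, B29 ✓
(A=pending, C=R53): rows 2, 6, 10 → B = B97, B97, B97 ✓
(A=pending, C=R66): rows 3, 5, 7, 8 → B = B56, B56, B56, B56 ✓
Every {A, C} value is associated with a single B value, so {A, C} -> B holds.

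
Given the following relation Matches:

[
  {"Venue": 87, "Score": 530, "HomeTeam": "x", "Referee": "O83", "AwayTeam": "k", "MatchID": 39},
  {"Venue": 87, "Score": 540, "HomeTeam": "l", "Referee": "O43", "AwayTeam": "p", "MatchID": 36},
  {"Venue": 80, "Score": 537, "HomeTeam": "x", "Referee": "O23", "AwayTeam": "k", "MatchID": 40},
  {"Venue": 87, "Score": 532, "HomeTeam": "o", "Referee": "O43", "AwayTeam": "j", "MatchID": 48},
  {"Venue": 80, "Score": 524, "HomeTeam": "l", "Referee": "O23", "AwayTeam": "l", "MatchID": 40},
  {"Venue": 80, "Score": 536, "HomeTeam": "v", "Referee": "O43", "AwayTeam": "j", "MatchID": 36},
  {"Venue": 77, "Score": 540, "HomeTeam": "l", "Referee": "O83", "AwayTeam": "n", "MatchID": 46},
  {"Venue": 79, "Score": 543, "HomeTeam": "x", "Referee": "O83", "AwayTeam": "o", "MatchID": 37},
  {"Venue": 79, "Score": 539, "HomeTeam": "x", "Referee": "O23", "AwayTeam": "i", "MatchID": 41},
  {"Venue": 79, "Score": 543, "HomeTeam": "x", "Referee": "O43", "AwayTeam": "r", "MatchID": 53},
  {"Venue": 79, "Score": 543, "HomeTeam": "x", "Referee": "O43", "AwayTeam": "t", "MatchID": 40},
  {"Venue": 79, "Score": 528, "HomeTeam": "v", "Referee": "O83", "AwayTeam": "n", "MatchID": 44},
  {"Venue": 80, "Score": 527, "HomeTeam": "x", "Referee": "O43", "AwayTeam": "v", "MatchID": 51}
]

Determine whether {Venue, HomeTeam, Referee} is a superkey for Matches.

Two distinct rows share (Venue=79, HomeTeam=x, Referee=O43), so {Venue, HomeTeam, Referee} does not determine every attribute — not a superkey.

No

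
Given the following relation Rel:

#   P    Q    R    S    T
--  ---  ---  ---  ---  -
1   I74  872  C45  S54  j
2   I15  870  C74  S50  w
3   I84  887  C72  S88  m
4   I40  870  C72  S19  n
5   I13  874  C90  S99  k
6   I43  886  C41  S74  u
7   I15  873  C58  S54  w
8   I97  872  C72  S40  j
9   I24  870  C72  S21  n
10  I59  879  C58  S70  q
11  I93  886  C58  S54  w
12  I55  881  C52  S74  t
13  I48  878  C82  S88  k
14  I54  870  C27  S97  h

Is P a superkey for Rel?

No

Rows 2 and 7 have the same P value P=I15 but are distinct tuples, so P does not determine every attribute — not a superkey.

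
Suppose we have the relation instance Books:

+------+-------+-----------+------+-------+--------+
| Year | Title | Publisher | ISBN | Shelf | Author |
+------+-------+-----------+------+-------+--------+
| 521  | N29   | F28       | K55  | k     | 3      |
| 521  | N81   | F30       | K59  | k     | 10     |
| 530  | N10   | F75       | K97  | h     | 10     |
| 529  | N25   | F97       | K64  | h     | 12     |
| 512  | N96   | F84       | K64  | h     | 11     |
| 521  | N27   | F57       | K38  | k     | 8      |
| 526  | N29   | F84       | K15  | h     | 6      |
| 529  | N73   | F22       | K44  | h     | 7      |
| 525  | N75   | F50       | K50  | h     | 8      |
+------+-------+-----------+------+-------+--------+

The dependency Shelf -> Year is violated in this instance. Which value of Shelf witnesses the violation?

Shelf=k: 3 rows → Year = 521, 521, 521 ✓
Shelf=h: 6 rows → Year takes values {530, 529, 512, 526, 525} — violation
The only Shelf value with inconsistent Year is Shelf=h.

h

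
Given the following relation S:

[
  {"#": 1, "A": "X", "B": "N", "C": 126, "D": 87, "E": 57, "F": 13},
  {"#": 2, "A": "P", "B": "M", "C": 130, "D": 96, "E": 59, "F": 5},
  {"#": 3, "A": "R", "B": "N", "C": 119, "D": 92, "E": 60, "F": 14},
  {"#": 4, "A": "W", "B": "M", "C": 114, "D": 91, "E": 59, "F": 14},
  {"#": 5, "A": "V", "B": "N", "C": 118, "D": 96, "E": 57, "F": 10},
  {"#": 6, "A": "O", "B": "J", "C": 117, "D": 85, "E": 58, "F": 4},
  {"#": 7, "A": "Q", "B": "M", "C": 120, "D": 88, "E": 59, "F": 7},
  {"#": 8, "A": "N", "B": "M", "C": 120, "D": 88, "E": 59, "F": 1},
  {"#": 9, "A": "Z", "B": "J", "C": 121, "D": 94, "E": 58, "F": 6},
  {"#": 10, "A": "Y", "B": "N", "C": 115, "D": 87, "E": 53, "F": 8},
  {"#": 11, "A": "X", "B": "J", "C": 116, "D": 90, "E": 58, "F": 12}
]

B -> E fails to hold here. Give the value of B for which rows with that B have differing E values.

N

B=N: rows 1, 3, 5, 10 → E takes values {57, 60, 53} — violation
B=M: rows 2, 4, 7, 8 → E = 59, 59, 59, 59 ✓
B=J: rows 6, 9, 11 → E = 58, 58, 58 ✓
The only B value with inconsistent E is B=N.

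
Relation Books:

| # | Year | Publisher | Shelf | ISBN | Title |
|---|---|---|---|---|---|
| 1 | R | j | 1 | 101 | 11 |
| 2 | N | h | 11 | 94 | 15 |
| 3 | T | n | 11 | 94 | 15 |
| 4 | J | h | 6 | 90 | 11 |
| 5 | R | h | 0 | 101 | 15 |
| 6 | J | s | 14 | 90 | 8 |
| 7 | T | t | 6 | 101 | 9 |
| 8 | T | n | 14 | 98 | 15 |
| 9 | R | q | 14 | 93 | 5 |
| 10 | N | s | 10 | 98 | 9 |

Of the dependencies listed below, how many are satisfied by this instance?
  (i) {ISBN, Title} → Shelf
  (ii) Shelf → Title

1

(i) {ISBN, Title} → Shelf: every LHS value maps to a single RHS value — holds.
(ii) Shelf → Title: Shelf=6: rows 4, 7 → Title takes values {11, 9} — violation; Shelf=14: rows 6, 8, 9 → Title takes values {8, 15, 5} — violation — fails.
1 of the 2 dependencies holds.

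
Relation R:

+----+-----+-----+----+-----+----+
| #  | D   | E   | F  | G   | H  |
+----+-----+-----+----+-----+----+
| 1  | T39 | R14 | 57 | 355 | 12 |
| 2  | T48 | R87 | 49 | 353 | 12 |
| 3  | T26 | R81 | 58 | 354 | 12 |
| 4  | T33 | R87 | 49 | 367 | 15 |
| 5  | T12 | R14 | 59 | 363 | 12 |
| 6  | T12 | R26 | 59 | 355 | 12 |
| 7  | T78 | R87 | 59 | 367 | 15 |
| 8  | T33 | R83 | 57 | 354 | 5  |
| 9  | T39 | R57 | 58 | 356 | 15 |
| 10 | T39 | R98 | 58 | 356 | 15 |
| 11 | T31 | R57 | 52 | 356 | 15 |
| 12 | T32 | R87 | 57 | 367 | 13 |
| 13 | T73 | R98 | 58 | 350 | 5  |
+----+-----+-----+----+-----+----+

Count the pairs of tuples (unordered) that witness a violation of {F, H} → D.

0

(F=59, H=12): all 2 rows agree on D — 0 pairs.
(F=58, H=15): all 2 rows agree on D — 0 pairs.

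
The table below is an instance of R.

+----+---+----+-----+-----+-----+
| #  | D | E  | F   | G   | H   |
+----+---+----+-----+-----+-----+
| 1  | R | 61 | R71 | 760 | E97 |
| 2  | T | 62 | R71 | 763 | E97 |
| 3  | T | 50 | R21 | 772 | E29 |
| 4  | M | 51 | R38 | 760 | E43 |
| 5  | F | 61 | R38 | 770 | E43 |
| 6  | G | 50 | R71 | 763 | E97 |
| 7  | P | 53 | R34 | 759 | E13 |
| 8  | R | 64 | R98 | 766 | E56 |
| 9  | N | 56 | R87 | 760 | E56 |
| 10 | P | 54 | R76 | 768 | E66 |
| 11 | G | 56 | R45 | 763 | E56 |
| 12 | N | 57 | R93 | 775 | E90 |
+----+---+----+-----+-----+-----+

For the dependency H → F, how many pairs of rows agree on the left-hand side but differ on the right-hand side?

3

H=E97: all 3 rows agree on F — 0 pairs.
H=E43: all 2 rows agree on F — 0 pairs.
H=E56: violating pairs (8,9), (8,11), (9,11) — 3 pairs.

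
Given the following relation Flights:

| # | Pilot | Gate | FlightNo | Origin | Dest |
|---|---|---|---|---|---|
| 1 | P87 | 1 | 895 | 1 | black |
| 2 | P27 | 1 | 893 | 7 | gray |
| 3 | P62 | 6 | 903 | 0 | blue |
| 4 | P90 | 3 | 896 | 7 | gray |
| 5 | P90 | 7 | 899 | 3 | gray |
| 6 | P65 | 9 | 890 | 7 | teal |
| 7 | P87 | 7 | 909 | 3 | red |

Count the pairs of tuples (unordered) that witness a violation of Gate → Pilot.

2

Gate=1: violating pairs (1,2) — 1 pair.
Gate=7: violating pairs (5,7) — 1 pair.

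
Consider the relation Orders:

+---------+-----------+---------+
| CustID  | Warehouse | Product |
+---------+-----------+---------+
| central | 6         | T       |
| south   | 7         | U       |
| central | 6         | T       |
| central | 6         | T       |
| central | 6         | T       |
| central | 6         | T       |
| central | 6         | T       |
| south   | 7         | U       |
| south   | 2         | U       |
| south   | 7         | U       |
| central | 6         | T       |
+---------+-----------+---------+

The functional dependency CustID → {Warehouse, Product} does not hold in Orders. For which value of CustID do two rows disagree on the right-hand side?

CustID=central: 7 rows → {Warehouse,Product} = (6, T), (6, T), (6, T), (6, T), (6, T), (6, T), (6, T) ✓
CustID=south: 4 rows → {Warehouse,Product} takes values {(7, U), (2, U)} — violation
The only CustID value with inconsistent RHS is CustID=south.

south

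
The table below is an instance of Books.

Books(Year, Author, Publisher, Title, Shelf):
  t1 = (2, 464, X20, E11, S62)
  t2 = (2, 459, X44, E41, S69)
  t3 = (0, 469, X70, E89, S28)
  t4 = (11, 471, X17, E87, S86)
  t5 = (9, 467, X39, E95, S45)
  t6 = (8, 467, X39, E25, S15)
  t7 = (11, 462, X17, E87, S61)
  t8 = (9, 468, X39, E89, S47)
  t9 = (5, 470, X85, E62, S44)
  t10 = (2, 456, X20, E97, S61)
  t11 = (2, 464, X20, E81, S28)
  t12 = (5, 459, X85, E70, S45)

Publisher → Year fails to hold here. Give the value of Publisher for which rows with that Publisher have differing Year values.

X39

Publisher=X20: rows 1, 10, 11 → Year = 2, 2, 2 ✓
Publisher=X44: row 2 → Year = 2 ✓
Publisher=X70: row 3 → Year = 0 ✓
Publisher=X17: rows 4, 7 → Year = 11, 11 ✓
Publisher=X39: rows 5, 6, 8 → Year takes values {9, 8} — violation
Publisher=X85: rows 9, 12 → Year = 5, 5 ✓
The only Publisher value with inconsistent Year is Publisher=X39.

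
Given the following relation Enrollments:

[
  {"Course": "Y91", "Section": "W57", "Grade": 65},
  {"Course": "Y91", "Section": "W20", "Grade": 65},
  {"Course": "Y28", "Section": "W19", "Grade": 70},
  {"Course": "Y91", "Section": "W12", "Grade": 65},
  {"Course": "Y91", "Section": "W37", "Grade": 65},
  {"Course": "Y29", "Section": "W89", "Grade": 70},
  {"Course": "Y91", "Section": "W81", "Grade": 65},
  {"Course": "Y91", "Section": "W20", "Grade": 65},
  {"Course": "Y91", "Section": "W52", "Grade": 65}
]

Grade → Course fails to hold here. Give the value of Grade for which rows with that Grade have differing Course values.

Grade=65: 7 rows → Course = Y91, Y91, Y91, Y91, Y91, Y91, Y91 ✓
Grade=70: 2 rows → Course takes values {Y28, Y29} — violation
The only Grade value with inconsistent Course is Grade=70.

70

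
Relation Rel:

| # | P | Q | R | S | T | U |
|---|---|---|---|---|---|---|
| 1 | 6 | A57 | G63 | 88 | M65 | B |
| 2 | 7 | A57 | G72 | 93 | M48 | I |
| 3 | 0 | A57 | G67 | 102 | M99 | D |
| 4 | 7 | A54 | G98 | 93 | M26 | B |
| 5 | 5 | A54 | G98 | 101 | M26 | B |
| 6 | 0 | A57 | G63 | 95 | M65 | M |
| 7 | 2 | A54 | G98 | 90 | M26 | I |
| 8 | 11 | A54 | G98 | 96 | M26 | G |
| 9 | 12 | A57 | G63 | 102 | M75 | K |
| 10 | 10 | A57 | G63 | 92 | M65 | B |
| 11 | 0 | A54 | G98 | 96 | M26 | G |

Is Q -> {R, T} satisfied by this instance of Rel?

No

Q=A57: rows 1, 2, 3, 6, 9, 10 → {R,T} takes values {(G63, M65), (G72, M48), (G67, M99), (G63, M75)} — violation
Q=A54: rows 4, 5, 7, 8, 11 → {R,T} = (G98, M26), (G98, M26), (G98, M26), (G98, M26), (G98, M26) ✓
Two rows agree on Q but differ on {R, T}, so Q -> {R, T} does not hold.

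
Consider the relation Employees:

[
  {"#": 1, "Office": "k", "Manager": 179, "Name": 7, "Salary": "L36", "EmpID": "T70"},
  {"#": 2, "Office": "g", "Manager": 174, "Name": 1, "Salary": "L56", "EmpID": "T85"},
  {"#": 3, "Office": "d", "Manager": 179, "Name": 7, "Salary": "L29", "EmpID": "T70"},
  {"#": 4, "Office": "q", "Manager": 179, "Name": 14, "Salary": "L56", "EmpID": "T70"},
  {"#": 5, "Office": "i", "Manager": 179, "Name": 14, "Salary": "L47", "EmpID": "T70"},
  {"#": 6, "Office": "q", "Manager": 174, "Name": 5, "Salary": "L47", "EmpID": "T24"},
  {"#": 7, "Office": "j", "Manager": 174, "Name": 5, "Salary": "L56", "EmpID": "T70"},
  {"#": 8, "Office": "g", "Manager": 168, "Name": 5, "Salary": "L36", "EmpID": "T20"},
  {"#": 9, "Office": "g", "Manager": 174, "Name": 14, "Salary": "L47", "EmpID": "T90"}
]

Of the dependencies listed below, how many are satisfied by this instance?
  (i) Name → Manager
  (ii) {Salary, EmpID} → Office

(i) Name → Manager: Name=14: rows 4, 5, 9 → Manager takes values {179, 174} — violation; Name=5: rows 6, 7, 8 → Manager takes values {174, 168} — violation — fails.
(ii) {Salary, EmpID} → Office: (Salary=L56, EmpID=T70): rows 4, 7 → Office takes values {q, j} — violation — fails.
None of the 2 dependencies hold.

0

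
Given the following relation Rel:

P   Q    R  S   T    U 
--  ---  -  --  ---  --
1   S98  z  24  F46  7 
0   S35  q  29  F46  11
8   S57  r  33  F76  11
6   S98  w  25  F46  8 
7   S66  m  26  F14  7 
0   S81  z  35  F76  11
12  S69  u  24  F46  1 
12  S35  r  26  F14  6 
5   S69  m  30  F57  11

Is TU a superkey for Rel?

No

Two distinct rows share (T=F76, U=11), so TU does not determine every attribute — not a superkey.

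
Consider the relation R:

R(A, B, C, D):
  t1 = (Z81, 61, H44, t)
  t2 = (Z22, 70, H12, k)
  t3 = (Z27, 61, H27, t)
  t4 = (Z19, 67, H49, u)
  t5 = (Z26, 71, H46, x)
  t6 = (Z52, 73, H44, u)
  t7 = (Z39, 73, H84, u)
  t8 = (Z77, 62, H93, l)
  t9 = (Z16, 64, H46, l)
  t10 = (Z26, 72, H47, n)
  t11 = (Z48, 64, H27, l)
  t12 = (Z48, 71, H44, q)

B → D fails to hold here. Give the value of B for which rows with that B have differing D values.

71

B=61: rows 1, 3 → D = t, t ✓
B=70: row 2 → D = k ✓
B=67: row 4 → D = u ✓
B=71: rows 5, 12 → D takes values {x, q} — violation
B=73: rows 6, 7 → D = u, u ✓
B=62: row 8 → D = l ✓
B=64: rows 9, 11 → D = l, l ✓
B=72: row 10 → D = n ✓
The only B value with inconsistent D is B=71.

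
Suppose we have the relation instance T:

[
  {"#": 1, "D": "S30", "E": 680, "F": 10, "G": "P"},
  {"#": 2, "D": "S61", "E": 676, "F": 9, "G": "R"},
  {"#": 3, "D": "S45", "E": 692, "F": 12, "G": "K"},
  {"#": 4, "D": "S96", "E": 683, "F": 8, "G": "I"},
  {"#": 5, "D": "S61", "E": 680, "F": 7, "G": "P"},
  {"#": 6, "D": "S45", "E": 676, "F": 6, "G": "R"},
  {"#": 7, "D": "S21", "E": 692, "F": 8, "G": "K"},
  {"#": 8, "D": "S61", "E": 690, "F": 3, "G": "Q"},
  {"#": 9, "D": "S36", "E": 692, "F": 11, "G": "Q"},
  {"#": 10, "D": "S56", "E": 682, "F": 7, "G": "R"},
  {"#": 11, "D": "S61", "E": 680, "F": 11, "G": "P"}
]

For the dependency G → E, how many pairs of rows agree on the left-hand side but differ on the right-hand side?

G=P: all 3 rows agree on E — 0 pairs.
G=R: violating pairs (2,10), (6,10) — 2 pairs.
G=K: all 2 rows agree on E — 0 pairs.
G=Q: violating pairs (8,9) — 1 pair.

3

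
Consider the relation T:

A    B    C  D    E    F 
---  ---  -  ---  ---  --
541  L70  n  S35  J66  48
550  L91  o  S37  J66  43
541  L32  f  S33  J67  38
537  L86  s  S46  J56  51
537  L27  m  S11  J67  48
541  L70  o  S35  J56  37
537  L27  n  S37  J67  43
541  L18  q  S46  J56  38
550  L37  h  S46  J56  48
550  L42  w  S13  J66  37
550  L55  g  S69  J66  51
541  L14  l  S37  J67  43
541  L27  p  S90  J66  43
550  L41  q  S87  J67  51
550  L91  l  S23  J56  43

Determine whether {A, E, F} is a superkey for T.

All 15 rows have distinct {A, E, F} values, so {A, E, F} → (all attributes) holds and {A, E, F} is a superkey.

Yes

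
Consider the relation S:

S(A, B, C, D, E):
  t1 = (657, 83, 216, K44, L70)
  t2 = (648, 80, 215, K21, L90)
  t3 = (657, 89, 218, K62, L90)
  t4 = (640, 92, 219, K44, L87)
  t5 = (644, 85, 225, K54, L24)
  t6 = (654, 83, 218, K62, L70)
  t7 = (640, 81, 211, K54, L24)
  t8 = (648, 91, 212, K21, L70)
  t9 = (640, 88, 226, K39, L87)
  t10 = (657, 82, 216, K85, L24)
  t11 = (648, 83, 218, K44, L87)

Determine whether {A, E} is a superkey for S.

No

Rows 4 and 9 have the same {A, E} value (A=640, E=L87) but are distinct tuples, so {A, E} does not determine every attribute — not a superkey.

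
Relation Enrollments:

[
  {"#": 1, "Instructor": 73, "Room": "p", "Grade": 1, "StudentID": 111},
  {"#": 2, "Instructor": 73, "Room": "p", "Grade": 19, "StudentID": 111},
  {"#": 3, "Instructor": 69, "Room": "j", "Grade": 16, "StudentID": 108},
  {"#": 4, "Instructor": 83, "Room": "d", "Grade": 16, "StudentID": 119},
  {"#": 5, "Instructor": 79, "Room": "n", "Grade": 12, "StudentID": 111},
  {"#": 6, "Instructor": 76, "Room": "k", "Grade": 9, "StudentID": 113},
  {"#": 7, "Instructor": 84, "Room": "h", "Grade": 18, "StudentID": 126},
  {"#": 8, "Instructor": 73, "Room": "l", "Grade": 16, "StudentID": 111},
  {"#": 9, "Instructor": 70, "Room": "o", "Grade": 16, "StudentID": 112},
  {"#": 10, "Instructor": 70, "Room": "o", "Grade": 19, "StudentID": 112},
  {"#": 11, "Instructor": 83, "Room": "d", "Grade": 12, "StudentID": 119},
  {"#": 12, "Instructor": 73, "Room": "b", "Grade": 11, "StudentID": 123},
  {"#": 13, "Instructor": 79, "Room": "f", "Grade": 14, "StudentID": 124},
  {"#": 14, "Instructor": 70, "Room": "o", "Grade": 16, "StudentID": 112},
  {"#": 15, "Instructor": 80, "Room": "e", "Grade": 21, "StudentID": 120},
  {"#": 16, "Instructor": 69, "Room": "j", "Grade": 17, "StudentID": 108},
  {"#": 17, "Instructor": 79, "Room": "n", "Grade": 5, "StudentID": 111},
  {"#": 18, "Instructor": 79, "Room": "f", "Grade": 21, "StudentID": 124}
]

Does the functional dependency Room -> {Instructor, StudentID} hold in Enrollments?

Yes

Room=p: rows 1, 2 → {Instructor,StudentID} = (73, 111), (73, 111) ✓
Room=j: rows 3, 16 → {Instructor,StudentID} = (69, 108), (69, 108) ✓
Room=d: rows 4, 11 → {Instructor,StudentID} = (83, 119), (83, 119) ✓
Room=n: rows 5, 17 → {Instructor,StudentID} = (79, 111), (79, 111) ✓
Room=k: row 6 → {Instructor,StudentID} = (76, 113) ✓
Room=h: row 7 → {Instructor,StudentID} = (84, 126) ✓
Room=l: row 8 → {Instructor,StudentID} = (73, 111) ✓
Room=o: rows 9, 10, 14 → {Instructor,StudentID} = (70, 112), (70, 112), (70, 112) ✓
Room=b: row 12 → {Instructor,StudentID} = (73, 123) ✓
Room=f: rows 13, 18 → {Instructor,StudentID} = (79, 124), (79, 124) ✓
Room=e: row 15 → {Instructor,StudentID} = (80, 120) ✓
Every Room value is associated with a single {Instructor, StudentID} value, so Room -> {Instructor, StudentID} holds.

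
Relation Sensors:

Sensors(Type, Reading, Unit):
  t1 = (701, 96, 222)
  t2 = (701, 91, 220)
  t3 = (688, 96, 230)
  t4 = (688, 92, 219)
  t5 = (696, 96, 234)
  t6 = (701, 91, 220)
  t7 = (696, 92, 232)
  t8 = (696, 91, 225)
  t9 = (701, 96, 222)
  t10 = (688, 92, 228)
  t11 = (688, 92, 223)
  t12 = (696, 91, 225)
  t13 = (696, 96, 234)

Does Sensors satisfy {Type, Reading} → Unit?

No

(Type=701, Reading=96): rows 1, 9 → Unit = 222, 222 ✓
(Type=701, Reading=91): rows 2, 6 → Unit = 220, 220 ✓
(Type=688, Reading=96): row 3 → Unit = 230 ✓
(Type=688, Reading=92): rows 4, 10, 11 → Unit takes values {219, 228, 223} — violation
(Type=696, Reading=96): rows 5, 13 → Unit = 234, 234 ✓
(Type=696, Reading=92): row 7 → Unit = 232 ✓
(Type=696, Reading=91): rows 8, 12 → Unit = 225, 225 ✓
Two rows agree on {Type, Reading} but differ on Unit, so {Type, Reading} → Unit does not hold.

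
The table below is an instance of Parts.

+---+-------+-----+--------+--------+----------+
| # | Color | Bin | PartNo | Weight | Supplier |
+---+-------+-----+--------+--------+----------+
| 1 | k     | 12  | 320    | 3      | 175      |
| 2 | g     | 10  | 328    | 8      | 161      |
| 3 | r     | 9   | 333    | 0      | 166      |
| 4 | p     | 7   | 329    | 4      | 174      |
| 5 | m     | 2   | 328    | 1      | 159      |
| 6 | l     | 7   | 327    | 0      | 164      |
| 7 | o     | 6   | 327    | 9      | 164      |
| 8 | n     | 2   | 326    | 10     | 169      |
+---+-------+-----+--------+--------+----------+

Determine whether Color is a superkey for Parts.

Yes

All 8 rows have distinct Color values, so Color → (all attributes) holds and Color is a superkey.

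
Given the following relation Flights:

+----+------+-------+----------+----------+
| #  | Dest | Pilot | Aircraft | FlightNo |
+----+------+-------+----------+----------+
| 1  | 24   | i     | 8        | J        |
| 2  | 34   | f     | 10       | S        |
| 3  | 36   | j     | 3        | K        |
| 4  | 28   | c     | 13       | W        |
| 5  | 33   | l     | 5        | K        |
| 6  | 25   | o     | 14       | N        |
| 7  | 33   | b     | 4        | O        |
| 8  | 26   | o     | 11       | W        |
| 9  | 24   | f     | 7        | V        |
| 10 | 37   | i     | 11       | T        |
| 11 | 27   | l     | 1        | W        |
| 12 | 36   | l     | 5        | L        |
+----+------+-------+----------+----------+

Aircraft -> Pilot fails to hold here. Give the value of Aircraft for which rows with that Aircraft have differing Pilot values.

11

Aircraft=8: row 1 → Pilot = i ✓
Aircraft=10: row 2 → Pilot = f ✓
Aircraft=3: row 3 → Pilot = j ✓
Aircraft=13: row 4 → Pilot = c ✓
Aircraft=5: rows 5, 12 → Pilot = l, l ✓
Aircraft=14: row 6 → Pilot = o ✓
Aircraft=4: row 7 → Pilot = b ✓
Aircraft=11: rows 8, 10 → Pilot takes values {o, i} — violation
Aircraft=7: row 9 → Pilot = f ✓
Aircraft=1: row 11 → Pilot = l ✓
The only Aircraft value with inconsistent Pilot is Aircraft=11.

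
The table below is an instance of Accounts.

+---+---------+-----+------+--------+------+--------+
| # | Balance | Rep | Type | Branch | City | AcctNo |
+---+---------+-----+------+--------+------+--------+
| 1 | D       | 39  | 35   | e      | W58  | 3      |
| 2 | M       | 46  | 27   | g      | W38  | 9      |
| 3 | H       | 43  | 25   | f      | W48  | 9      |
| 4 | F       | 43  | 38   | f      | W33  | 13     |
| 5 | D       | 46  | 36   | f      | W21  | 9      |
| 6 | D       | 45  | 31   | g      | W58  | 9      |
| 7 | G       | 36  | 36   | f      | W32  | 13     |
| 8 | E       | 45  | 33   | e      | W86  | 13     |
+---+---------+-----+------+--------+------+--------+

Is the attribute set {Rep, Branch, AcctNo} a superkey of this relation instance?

All 8 rows have distinct {Rep, Branch, AcctNo} values, so {Rep, Branch, AcctNo} → (all attributes) holds and {Rep, Branch, AcctNo} is a superkey.

Yes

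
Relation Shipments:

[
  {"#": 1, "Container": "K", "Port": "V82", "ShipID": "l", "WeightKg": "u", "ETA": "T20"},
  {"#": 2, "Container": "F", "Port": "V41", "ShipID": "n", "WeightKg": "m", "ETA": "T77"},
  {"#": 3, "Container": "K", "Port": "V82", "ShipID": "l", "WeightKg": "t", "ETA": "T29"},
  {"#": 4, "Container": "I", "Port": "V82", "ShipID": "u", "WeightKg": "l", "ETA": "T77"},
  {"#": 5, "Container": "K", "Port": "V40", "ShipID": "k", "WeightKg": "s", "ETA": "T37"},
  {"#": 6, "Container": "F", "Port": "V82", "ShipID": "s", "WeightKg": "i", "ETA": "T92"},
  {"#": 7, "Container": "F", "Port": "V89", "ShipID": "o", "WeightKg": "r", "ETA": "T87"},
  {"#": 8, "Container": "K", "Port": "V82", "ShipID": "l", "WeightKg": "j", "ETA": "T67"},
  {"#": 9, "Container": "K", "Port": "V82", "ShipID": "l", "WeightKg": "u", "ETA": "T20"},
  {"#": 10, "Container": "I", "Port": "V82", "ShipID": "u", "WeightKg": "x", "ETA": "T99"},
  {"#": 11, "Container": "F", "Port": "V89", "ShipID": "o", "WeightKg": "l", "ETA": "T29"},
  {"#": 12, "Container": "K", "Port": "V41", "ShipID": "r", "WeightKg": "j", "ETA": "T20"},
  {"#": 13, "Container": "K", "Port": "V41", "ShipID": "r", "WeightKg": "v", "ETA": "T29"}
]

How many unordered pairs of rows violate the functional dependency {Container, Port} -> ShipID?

(Container=K, Port=V82): all 4 rows agree on ShipID — 0 pairs.
(Container=I, Port=V82): all 2 rows agree on ShipID — 0 pairs.
(Container=F, Port=V89): all 2 rows agree on ShipID — 0 pairs.
(Container=K, Port=V41): all 2 rows agree on ShipID — 0 pairs.

0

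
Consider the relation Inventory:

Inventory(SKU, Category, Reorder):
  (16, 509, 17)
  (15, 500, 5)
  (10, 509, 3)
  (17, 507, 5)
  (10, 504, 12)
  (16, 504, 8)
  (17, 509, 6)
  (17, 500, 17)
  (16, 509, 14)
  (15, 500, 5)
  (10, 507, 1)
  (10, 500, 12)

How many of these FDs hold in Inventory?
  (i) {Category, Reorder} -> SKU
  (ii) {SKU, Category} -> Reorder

(i) {Category, Reorder} -> SKU: every LHS value maps to a single RHS value — holds.
(ii) {SKU, Category} -> Reorder: (SKU=16, Category=509): 2 rows → Reorder takes values {17, 14} — violation — fails.
1 of the 2 dependencies holds.

1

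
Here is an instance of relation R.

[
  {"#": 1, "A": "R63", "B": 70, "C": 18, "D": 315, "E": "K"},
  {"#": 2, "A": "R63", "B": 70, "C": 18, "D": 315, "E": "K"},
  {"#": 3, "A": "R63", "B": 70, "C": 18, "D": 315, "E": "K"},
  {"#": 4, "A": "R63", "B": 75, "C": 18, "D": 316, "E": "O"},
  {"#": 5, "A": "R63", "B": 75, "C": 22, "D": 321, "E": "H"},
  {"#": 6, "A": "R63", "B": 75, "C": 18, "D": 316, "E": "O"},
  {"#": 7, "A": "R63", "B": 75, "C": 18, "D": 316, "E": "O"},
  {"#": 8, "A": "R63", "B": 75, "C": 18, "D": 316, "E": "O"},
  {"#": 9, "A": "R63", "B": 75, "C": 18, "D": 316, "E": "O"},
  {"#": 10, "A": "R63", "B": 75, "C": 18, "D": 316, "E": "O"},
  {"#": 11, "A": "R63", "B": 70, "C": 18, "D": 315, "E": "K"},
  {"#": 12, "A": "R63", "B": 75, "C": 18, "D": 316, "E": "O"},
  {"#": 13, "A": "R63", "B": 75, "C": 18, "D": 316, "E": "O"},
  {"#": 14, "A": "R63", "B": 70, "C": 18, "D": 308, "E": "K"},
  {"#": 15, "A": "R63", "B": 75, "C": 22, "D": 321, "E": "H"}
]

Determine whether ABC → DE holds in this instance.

(A=R63, B=70, C=18): rows 1, 2, 3, 11, 14 → {D,E} takes values {(315, K), (308, K)} — violation
(A=R63, B=75, C=18): rows 4, 6, 7, 8, 9, 10, 12, 13 → {D,E} = (316, O), (316, O), (316, O), (316, O), (316, O), (316, O), (316, O), (316, O) ✓
(A=R63, B=75, C=22): rows 5, 15 → {D,E} = (321, H), (321, H) ✓
Two rows agree on ABC but differ on DE, so ABC → DE does not hold.

No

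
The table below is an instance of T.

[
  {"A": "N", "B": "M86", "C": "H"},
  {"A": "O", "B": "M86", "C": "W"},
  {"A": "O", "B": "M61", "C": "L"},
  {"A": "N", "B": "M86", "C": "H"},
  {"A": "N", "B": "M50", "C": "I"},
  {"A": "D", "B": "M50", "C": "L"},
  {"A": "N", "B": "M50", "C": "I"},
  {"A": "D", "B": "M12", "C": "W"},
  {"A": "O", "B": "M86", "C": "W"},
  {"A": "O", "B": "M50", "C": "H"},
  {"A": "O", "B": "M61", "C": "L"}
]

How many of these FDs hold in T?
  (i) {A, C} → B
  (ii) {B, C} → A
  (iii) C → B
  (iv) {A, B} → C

3

(i) {A, C} → B: every LHS value maps to a single RHS value — holds.
(ii) {B, C} → A: every LHS value maps to a single RHS value — holds.
(iii) C → B: C=H: 3 rows → B takes values {M86, M50} — violation; C=W: 3 rows → B takes values {M86, M12} — violation; C=L: 3 rows → B takes values {M61, M50} — violation — fails.
(iv) {A, B} → C: every LHS value maps to a single RHS value — holds.
3 of the 4 dependencies hold.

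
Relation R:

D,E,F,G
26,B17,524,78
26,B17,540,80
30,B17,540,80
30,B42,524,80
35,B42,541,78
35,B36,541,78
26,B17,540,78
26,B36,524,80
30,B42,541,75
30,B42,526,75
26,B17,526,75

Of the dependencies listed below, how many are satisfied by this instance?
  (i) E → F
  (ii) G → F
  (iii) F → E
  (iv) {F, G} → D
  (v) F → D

(i) E → F: E=B17: 5 rows → F takes values {524, 540, 526} — violation; E=B42: 4 rows → F takes values {524, 541, 526} — violation; E=B36: 2 rows → F takes values {541, 524} — violation — fails.
(ii) G → F: G=78: 4 rows → F takes values {524, 541, 540} — violation; G=80: 4 rows → F takes values {540, 524} — violation; G=75: 3 rows → F takes values {541, 526} — violation — fails.
(iii) F → E: F=524: 3 rows → E takes values {B17, B42, B36} — violation; F=541: 3 rows → E takes values {B42, B36} — violation; F=526: 2 rows → E takes values {B42, B17} — violation — fails.
(iv) {F, G} → D: (F=540, G=80): 2 rows → D takes values {26, 30} — violation; (F=524, G=80): 2 rows → D takes values {30, 26} — violation; (F=526, G=75): 2 rows → D takes values {30, 26} — violation — fails.
(v) F → D: F=524: 3 rows → D takes values {26, 30} — violation; F=540: 3 rows → D takes values {26, 30} — violation; F=541: 3 rows → D takes values {35, 30} — violation; F=526: 2 rows → D takes values {30, 26} — violation — fails.
None of the 5 dependencies hold.

0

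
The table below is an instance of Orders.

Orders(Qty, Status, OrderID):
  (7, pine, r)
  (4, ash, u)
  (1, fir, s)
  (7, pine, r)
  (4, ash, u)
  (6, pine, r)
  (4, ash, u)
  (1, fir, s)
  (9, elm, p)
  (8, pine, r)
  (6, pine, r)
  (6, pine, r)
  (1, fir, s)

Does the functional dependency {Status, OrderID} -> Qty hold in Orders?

(Status=pine, OrderID=r): 6 rows → Qty takes values {7, 6, 8} — violation
(Status=ash, OrderID=u): 3 rows → Qty = 4, 4, 4 ✓
(Status=fir, OrderID=s): 3 rows → Qty = 1, 1, 1 ✓
(Status=elm, OrderID=p): 1 row → Qty = 9 ✓
Two rows agree on {Status, OrderID} but differ on Qty, so {Status, OrderID} -> Qty does not hold.

No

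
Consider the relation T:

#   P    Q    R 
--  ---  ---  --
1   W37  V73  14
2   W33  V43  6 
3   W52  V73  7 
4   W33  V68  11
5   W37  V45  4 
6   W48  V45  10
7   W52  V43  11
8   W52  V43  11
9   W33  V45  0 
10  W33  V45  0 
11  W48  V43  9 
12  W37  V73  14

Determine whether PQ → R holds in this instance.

(P=W37, Q=V73): rows 1, 12 → R = 14, 14 ✓
(P=W33, Q=V43): row 2 → R = 6 ✓
(P=W52, Q=V73): row 3 → R = 7 ✓
(P=W33, Q=V68): row 4 → R = 11 ✓
(P=W37, Q=V45): row 5 → R = 4 ✓
(P=W48, Q=V45): row 6 → R = 10 ✓
(P=W52, Q=V43): rows 7, 8 → R = 11, 11 ✓
(P=W33, Q=V45): rows 9, 10 → R = 0, 0 ✓
(P=W48, Q=V43): row 11 → R = 9 ✓
Every PQ value is associated with a single R value, so PQ → R holds.

Yes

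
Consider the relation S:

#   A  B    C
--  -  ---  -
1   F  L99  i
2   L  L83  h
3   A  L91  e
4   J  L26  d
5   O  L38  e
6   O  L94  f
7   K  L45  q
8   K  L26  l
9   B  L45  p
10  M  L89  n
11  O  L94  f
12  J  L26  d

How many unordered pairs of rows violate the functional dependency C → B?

C=e: violating pairs (3,5) — 1 pair.
C=d: all 2 rows agree on B — 0 pairs.
C=f: all 2 rows agree on B — 0 pairs.

1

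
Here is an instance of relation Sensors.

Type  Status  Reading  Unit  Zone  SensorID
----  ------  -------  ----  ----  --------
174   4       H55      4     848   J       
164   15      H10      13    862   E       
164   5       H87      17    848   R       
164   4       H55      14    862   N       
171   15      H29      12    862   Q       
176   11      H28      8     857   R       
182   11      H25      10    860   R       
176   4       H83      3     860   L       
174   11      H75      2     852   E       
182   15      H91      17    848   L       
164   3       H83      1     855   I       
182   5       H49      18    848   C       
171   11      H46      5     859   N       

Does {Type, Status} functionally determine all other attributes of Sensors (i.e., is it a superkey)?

Yes

All 13 rows have distinct {Type, Status} values, so {Type, Status} → (all attributes) holds and {Type, Status} is a superkey.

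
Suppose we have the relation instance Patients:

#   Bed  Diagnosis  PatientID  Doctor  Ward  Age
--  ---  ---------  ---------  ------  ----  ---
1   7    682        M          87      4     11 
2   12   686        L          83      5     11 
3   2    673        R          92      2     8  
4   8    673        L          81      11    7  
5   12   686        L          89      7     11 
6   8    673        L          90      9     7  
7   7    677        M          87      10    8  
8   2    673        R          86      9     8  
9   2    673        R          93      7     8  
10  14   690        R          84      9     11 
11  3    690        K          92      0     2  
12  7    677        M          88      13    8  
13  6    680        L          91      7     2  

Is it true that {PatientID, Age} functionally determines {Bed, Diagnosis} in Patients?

Yes

(PatientID=M, Age=11): row 1 → {Bed,Diagnosis} = (7, 682) ✓
(PatientID=L, Age=11): rows 2, 5 → {Bed,Diagnosis} = (12, 686), (12, 686) ✓
(PatientID=R, Age=8): rows 3, 8, 9 → {Bed,Diagnosis} = (2, 673), (2, 673), (2, 673) ✓
(PatientID=L, Age=7): rows 4, 6 → {Bed,Diagnosis} = (8, 673), (8, 673) ✓
(PatientID=M, Age=8): rows 7, 12 → {Bed,Diagnosis} = (7, 677), (7, 677) ✓
(PatientID=R, Age=11): row 10 → {Bed,Diagnosis} = (14, 690) ✓
(PatientID=K, Age=2): row 11 → {Bed,Diagnosis} = (3, 690) ✓
(PatientID=L, Age=2): row 13 → {Bed,Diagnosis} = (6, 680) ✓
Every {PatientID, Age} value is associated with a single {Bed, Diagnosis} value, so {PatientID, Age} -> {Bed, Diagnosis} holds.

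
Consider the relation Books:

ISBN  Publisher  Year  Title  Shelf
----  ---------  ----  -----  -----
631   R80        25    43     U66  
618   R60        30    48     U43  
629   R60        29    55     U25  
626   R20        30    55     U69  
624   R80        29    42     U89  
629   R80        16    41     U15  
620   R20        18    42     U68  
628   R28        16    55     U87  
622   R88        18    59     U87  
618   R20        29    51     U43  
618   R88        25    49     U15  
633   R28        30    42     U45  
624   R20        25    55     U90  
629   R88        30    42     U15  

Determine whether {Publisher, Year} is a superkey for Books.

Yes

All 14 rows have distinct {Publisher, Year} values, so {Publisher, Year} → (all attributes) holds and {Publisher, Year} is a superkey.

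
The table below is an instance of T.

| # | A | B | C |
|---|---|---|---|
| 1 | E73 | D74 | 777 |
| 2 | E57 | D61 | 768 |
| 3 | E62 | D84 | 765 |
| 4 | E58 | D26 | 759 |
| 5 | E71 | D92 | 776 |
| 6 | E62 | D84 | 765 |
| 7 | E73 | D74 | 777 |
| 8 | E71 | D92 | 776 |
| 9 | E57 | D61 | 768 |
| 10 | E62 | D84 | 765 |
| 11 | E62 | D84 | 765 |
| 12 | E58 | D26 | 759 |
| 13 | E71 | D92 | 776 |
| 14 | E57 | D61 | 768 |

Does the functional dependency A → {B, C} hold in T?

A=E73: rows 1, 7 → {B,C} = (D74, 777), (D74, 777) ✓
A=E57: rows 2, 9, 14 → {B,C} = (D61, 768), (D61, 768), (D61, 768) ✓
A=E62: rows 3, 6, 10, 11 → {B,C} = (D84, 765), (D84, 765), (D84, 765), (D84, 765) ✓
A=E58: rows 4, 12 → {B,C} = (D26, 759), (D26, 759) ✓
A=E71: rows 5, 8, 13 → {B,C} = (D92, 776), (D92, 776), (D92, 776) ✓
Every A value is associated with a single {B, C} value, so A → {B, C} holds.

Yes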